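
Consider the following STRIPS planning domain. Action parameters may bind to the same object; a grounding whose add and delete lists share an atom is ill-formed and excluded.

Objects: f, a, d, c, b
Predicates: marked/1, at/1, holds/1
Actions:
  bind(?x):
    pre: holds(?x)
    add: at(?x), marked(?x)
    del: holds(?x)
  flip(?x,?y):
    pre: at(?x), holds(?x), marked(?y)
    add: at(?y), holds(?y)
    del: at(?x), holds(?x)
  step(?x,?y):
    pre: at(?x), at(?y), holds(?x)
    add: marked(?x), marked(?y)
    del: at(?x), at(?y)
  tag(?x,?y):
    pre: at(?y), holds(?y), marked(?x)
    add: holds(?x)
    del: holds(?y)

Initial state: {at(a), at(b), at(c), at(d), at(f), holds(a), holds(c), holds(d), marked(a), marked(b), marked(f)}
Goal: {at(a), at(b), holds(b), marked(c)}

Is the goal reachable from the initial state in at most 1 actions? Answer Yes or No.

No

1. bind(c)  →  {at(a), at(b), at(c), at(d), at(f), holds(a), holds(d), marked(a), marked(b), marked(c), marked(f)}
2. flip(d,b)  →  {at(a), at(b), at(c), at(f), holds(a), holds(b), marked(a), marked(b), marked(c), marked(f)}
optimal plan length = 2; 2 > 1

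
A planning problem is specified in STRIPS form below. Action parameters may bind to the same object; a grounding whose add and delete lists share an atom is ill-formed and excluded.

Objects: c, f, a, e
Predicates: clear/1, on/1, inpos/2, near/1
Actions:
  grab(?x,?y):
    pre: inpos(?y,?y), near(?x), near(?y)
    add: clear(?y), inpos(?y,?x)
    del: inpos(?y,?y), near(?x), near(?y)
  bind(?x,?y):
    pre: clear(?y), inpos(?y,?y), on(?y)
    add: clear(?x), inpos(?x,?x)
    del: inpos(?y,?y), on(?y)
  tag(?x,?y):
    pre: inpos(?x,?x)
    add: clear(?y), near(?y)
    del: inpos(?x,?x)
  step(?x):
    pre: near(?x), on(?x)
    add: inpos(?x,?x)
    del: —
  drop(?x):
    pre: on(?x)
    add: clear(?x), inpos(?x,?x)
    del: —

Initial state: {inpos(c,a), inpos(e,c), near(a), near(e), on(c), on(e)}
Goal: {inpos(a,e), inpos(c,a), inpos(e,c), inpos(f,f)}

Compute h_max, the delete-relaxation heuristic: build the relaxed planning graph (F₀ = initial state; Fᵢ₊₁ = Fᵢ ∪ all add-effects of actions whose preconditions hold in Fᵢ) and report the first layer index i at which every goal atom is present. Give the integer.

3

F0 = init (6 atoms)
F1 = F0 ∪ {clear(c), clear(e), inpos(c,c), inpos(e,e)}  (10 atoms)
F2 = F1 ∪ {clear(a), clear(f), inpos(a,a), inpos(e,a), inpos(f,f), near(c), near(f)}  (17 atoms)
F3 = F2 ∪ {inpos(a,c), inpos(a,e), inpos(a,f), inpos(c,e), inpos(c,f), inpos(e,f), inpos(f,a), inpos(f,c), inpos(f,e)}  (26 atoms)
goal ⊆ F3  ⇒  h_max = 3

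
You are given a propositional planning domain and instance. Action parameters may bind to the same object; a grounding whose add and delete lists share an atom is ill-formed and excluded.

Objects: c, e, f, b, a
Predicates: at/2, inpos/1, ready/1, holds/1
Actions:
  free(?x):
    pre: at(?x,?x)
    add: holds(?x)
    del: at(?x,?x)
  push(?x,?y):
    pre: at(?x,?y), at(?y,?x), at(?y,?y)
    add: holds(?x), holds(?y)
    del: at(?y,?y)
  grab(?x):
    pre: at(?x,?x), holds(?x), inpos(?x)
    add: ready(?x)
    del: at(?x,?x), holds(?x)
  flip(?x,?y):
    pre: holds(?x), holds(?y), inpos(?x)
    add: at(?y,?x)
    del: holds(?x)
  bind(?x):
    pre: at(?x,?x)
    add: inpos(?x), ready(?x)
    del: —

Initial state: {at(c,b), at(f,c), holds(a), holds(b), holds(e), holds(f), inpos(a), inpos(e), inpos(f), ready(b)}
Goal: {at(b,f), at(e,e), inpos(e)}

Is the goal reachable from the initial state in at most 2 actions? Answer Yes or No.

1. flip(e,e)  →  {at(c,b), at(e,e), at(f,c), holds(a), holds(b), holds(f), inpos(a), inpos(e), inpos(f), ready(b)}
2. flip(f,b)  →  {at(b,f), at(c,b), at(e,e), at(f,c), holds(a), holds(b), inpos(a), inpos(e), inpos(f), ready(b)}
optimal plan length = 2; 2 ≤ 2

Yes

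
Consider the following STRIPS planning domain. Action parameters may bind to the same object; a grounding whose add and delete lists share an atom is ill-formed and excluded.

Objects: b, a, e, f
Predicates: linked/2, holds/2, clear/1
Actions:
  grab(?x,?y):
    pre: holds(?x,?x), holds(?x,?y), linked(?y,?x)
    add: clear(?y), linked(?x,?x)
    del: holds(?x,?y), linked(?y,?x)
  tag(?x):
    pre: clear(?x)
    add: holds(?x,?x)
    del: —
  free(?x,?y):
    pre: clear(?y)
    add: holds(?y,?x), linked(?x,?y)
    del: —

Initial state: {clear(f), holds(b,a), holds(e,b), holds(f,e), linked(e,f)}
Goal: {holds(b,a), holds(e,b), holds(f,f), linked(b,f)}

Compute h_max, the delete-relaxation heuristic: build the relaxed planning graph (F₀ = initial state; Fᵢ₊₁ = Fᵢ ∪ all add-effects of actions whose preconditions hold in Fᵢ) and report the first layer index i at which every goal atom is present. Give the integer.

1

F0 = init (5 atoms)
F1 = F0 ∪ {holds(f,a), holds(f,b), holds(f,f), linked(a,f), linked(b,f), linked(f,f)}  (11 atoms)
goal ⊆ F1  ⇒  h_max = 1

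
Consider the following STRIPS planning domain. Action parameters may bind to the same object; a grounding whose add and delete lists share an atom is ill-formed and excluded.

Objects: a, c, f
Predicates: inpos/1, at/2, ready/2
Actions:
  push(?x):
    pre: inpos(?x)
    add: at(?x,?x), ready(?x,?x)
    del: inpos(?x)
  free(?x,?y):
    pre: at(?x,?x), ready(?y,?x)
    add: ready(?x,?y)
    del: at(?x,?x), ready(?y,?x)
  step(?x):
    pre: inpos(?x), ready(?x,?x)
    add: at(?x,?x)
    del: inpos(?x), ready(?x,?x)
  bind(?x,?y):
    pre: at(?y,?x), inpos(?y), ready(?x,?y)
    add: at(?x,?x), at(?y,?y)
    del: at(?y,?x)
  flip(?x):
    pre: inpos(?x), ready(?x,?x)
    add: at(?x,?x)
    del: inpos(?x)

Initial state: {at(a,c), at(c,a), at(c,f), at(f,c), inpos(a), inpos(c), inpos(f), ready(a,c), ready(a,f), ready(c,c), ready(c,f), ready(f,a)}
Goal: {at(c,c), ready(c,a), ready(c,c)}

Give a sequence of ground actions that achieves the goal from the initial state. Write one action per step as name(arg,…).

push(c); free(c,a); bind(c,a)

1. push(c)  →  {at(a,c), at(c,a), at(c,c), at(c,f), at(f,c), inpos(a), inpos(f), ready(a,c), ready(a,f), ready(c,c), ready(c,f), ready(f,a)}
2. free(c,a)  →  {at(a,c), at(c,a), at(c,f), at(f,c), inpos(a), inpos(f), ready(a,f), ready(c,a), ready(c,c), ready(c,f), ready(f,a)}
3. bind(c,a)  →  {at(a,a), at(c,a), at(c,c), at(c,f), at(f,c), inpos(a), inpos(f), ready(a,f), ready(c,a), ready(c,c), ready(c,f), ready(f,a)}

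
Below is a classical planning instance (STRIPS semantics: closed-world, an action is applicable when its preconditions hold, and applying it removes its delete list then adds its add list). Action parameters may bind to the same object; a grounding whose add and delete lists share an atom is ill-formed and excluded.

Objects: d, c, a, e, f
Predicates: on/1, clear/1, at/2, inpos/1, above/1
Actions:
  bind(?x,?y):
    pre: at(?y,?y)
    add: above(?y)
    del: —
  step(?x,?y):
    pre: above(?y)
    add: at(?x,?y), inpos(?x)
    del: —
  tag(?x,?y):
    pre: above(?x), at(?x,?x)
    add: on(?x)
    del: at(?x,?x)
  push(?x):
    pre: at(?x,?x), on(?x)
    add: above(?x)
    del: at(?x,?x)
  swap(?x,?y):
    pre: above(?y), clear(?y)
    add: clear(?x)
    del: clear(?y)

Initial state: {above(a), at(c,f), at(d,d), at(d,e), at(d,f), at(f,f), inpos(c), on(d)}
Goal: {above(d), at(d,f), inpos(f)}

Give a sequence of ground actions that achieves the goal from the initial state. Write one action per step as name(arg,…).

1. bind(d,d)  →  {above(a), above(d), at(c,f), at(d,d), at(d,e), at(d,f), at(f,f), inpos(c), on(d)}
2. step(f,d)  →  {above(a), above(d), at(c,f), at(d,d), at(d,e), at(d,f), at(f,d), at(f,f), inpos(c), inpos(f), on(d)}

bind(d,d); step(f,d)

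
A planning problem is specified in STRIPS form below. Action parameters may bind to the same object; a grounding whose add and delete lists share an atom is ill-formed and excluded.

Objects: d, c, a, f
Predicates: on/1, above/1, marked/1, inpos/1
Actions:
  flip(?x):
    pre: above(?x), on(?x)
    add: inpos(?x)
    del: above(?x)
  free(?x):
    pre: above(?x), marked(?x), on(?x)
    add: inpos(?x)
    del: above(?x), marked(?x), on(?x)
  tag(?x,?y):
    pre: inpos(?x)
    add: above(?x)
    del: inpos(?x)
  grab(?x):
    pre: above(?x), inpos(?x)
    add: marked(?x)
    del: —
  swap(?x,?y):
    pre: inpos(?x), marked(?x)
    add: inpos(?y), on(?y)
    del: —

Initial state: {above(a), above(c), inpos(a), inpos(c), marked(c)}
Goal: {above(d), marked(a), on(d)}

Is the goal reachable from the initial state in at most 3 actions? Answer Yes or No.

1. grab(a)  →  {above(a), above(c), inpos(a), inpos(c), marked(a), marked(c)}
2. swap(c,d)  →  {above(a), above(c), inpos(a), inpos(c), inpos(d), marked(a), marked(c), on(d)}
3. tag(d,d)  →  {above(a), above(c), above(d), inpos(a), inpos(c), marked(a), marked(c), on(d)}
optimal plan length = 3; 3 ≤ 3

Yes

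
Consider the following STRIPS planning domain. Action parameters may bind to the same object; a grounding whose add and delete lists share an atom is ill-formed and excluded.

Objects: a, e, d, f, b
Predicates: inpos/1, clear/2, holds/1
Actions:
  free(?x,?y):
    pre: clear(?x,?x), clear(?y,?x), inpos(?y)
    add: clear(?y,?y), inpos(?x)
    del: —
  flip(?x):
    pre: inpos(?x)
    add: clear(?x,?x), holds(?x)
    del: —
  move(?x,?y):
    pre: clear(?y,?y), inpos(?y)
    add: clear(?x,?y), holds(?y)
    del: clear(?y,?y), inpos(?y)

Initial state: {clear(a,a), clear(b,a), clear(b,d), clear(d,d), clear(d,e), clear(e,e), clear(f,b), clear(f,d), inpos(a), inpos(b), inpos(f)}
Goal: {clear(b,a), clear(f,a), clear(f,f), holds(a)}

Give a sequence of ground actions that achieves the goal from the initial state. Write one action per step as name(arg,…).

free(d,f); move(f,a)

1. free(d,f)  →  {clear(a,a), clear(b,a), clear(b,d), clear(d,d), clear(d,e), clear(e,e), clear(f,b), clear(f,d), clear(f,f), inpos(a), inpos(b), inpos(d), inpos(f)}
2. move(f,a)  →  {clear(b,a), clear(b,d), clear(d,d), clear(d,e), clear(e,e), clear(f,a), clear(f,b), clear(f,d), clear(f,f), holds(a), inpos(b), inpos(d), inpos(f)}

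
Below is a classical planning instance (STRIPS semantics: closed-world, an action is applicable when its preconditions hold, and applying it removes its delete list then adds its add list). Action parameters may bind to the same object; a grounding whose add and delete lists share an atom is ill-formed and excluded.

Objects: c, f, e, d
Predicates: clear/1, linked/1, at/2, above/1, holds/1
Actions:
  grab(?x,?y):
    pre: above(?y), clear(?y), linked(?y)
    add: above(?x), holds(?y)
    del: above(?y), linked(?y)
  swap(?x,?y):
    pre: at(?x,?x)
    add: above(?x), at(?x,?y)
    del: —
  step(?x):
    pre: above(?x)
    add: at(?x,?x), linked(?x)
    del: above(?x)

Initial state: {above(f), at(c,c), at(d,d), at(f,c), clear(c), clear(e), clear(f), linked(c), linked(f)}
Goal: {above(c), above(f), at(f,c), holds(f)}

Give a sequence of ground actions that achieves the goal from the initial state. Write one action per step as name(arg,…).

1. grab(c,f)  →  {above(c), at(c,c), at(d,d), at(f,c), clear(c), clear(e), clear(f), holds(f), linked(c)}
2. grab(f,c)  →  {above(f), at(c,c), at(d,d), at(f,c), clear(c), clear(e), clear(f), holds(c), holds(f)}
3. swap(c,c)  →  {above(c), above(f), at(c,c), at(d,d), at(f,c), clear(c), clear(e), clear(f), holds(c), holds(f)}

grab(c,f); grab(f,c); swap(c,c)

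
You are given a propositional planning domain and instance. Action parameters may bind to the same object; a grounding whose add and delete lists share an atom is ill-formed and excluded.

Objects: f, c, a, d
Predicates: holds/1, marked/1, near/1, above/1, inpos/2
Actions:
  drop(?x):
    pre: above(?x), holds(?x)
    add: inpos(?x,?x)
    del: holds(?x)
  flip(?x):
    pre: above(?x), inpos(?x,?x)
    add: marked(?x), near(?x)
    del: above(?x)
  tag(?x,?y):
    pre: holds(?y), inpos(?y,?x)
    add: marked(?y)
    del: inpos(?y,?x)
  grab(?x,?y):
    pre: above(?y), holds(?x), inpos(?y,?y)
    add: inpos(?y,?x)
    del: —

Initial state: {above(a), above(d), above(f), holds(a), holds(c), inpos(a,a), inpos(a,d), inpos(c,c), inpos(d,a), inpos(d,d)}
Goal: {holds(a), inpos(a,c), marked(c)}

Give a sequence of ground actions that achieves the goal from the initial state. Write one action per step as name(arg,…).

1. tag(c,c)  →  {above(a), above(d), above(f), holds(a), holds(c), inpos(a,a), inpos(a,d), inpos(d,a), inpos(d,d), marked(c)}
2. grab(c,a)  →  {above(a), above(d), above(f), holds(a), holds(c), inpos(a,a), inpos(a,c), inpos(a,d), inpos(d,a), inpos(d,d), marked(c)}

tag(c,c); grab(c,a)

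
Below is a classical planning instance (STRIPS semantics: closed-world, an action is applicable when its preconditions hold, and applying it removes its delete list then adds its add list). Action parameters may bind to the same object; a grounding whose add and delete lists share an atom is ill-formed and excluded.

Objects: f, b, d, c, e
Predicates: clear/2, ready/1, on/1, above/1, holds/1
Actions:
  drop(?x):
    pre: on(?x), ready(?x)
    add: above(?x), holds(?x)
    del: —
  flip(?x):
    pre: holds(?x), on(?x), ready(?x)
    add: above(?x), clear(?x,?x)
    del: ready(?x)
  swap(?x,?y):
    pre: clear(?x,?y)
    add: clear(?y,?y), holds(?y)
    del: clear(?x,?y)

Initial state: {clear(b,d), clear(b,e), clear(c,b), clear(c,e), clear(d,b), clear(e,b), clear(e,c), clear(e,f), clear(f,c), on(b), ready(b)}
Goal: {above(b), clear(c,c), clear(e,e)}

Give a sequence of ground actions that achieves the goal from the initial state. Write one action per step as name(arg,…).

drop(b); swap(f,c); swap(b,e)

1. drop(b)  →  {above(b), clear(b,d), clear(b,e), clear(c,b), clear(c,e), clear(d,b), clear(e,b), clear(e,c), clear(e,f), clear(f,c), holds(b), on(b), ready(b)}
2. swap(f,c)  →  {above(b), clear(b,d), clear(b,e), clear(c,b), clear(c,c), clear(c,e), clear(d,b), clear(e,b), clear(e,c), clear(e,f), holds(b), holds(c), on(b), ready(b)}
3. swap(b,e)  →  {above(b), clear(b,d), clear(c,b), clear(c,c), clear(c,e), clear(d,b), clear(e,b), clear(e,c), clear(e,e), clear(e,f), holds(b), holds(c), holds(e), on(b), ready(b)}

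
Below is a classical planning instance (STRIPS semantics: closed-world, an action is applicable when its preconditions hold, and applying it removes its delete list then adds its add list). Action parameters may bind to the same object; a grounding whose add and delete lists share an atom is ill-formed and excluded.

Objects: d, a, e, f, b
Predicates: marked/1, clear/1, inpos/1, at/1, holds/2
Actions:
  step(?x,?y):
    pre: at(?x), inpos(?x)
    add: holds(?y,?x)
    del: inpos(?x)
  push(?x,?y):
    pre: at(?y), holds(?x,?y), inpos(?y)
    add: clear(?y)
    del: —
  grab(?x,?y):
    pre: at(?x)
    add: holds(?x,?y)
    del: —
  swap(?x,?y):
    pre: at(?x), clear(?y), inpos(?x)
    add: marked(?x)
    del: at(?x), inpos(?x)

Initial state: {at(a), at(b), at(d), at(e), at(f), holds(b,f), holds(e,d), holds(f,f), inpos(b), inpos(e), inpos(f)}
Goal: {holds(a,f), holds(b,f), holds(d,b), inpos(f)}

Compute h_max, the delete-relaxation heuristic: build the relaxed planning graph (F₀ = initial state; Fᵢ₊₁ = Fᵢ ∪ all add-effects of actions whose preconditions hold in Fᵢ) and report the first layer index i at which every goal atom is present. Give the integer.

F0 = init (11 atoms)
F1 = F0 ∪ {clear(f), holds(a,a), holds(a,b), holds(a,d), holds(a,e), holds(a,f), holds(b,a), holds(b,b), holds(b,d), holds(b,e), holds(d,a), holds(d,b), holds(d,d), holds(d,e), holds(d,f), holds(e,a), holds(e,b), holds(e,e), holds(e,f), holds(f,a), holds(f,b), holds(f,d), holds(f,e)}  (34 atoms)
goal ⊆ F1  ⇒  h_max = 1

1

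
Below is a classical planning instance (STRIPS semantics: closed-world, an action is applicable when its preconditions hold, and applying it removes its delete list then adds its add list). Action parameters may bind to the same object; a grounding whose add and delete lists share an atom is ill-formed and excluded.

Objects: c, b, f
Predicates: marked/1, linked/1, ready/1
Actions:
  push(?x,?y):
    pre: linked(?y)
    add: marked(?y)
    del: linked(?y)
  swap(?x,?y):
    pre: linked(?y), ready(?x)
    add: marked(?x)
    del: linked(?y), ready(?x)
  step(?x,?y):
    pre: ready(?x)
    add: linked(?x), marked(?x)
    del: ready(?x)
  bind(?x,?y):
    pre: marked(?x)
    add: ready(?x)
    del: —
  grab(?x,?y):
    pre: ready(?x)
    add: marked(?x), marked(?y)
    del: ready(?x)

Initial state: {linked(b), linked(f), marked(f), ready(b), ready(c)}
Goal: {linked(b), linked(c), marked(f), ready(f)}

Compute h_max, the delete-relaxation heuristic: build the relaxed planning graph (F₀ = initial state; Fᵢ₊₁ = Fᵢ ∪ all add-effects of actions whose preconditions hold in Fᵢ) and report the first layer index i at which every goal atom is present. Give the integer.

F0 = init (5 atoms)
F1 = F0 ∪ {linked(c), marked(b), marked(c), ready(f)}  (9 atoms)
goal ⊆ F1  ⇒  h_max = 1

1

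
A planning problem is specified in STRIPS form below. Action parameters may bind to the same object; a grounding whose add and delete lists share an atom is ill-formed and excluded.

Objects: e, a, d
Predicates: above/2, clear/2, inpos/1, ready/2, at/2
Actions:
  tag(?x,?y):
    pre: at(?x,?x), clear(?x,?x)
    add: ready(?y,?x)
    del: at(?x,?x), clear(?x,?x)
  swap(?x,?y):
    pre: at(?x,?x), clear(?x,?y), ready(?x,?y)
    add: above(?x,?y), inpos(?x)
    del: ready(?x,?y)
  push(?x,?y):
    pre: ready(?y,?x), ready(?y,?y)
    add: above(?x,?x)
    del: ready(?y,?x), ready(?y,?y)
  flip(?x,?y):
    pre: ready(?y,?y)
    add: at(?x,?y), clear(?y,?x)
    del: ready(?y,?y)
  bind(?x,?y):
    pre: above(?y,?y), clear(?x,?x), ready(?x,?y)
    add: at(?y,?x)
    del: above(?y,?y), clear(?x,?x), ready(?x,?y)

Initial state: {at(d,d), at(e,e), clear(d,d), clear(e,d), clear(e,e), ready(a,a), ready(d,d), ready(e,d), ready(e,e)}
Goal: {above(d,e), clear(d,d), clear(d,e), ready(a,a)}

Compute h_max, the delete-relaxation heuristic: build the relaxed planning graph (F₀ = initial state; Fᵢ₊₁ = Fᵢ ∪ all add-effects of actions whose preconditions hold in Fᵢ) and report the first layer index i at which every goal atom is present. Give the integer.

2

F0 = init (9 atoms)
F1 = F0 ∪ {above(a,a), above(d,d), above(e,d), above(e,e), at(a,a), at(a,d), at(a,e), at(d,a), at(d,e), at(e,a), at(e,d), clear(a,a), clear(a,d), clear(a,e), clear(d,a), clear(d,e), clear(e,a), inpos(d), inpos(e), ready(a,d), ready(a,e), ready(d,e)}  (31 atoms)
F2 = F1 ∪ {above(a,d), above(a,e), above(d,e), inpos(a), ready(d,a), ready(e,a)}  (37 atoms)
goal ⊆ F2  ⇒  h_max = 2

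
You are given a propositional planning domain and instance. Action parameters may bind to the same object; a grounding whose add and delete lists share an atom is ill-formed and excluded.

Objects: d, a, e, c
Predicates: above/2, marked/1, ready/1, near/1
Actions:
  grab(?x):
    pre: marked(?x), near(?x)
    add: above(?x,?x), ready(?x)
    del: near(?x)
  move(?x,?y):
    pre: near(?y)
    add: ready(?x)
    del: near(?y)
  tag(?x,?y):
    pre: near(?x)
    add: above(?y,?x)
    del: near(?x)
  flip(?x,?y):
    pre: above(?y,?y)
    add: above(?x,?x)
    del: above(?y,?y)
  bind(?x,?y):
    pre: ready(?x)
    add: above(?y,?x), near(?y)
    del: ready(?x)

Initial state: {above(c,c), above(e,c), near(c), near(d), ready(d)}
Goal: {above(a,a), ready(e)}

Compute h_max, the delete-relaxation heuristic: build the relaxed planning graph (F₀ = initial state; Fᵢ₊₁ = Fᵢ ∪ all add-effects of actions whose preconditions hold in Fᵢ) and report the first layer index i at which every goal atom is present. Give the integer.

F0 = init (5 atoms)
F1 = F0 ∪ {above(a,a), above(a,c), above(a,d), above(c,d), above(d,c), above(d,d), above(e,d), above(e,e), near(a), near(e), ready(a), ready(c), ready(e)}  (18 atoms)
goal ⊆ F1  ⇒  h_max = 1

1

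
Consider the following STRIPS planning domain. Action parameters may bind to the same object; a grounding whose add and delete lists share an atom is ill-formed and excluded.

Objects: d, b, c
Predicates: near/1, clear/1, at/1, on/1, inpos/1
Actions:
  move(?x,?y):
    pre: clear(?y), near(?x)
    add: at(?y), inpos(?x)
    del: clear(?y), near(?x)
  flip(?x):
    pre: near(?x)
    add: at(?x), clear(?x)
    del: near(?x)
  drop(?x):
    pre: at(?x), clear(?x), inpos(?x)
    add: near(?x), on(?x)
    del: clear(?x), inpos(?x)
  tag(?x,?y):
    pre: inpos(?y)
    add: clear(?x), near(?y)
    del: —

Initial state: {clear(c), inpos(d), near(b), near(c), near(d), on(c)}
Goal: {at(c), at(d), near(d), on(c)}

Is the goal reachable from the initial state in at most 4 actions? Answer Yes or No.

1. move(d,c)  →  {at(c), inpos(d), near(b), near(c), on(c)}
2. tag(d,d)  →  {at(c), clear(d), inpos(d), near(b), near(c), near(d), on(c)}
3. move(b,d)  →  {at(c), at(d), inpos(b), inpos(d), near(c), near(d), on(c)}
optimal plan length = 3; 3 ≤ 4

Yes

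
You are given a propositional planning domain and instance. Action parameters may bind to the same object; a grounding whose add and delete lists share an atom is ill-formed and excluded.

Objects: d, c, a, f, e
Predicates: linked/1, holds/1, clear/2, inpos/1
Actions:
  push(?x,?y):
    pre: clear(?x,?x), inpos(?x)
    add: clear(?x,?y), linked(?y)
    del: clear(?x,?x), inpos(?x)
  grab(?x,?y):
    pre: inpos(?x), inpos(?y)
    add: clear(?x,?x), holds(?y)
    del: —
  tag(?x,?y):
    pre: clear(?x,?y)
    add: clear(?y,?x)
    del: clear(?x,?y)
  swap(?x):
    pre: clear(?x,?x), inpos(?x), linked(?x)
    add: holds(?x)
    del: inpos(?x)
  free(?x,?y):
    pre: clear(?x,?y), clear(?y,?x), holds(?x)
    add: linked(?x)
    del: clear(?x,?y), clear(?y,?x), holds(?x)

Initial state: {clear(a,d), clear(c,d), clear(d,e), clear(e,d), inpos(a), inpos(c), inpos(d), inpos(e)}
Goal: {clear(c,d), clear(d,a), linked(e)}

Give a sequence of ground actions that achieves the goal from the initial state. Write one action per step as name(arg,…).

1. grab(d,d)  →  {clear(a,d), clear(c,d), clear(d,d), clear(d,e), clear(e,d), holds(d), inpos(a), inpos(c), inpos(d), inpos(e)}
2. push(d,e)  →  {clear(a,d), clear(c,d), clear(d,e), clear(e,d), holds(d), inpos(a), inpos(c), inpos(e), linked(e)}
3. tag(a,d)  →  {clear(c,d), clear(d,a), clear(d,e), clear(e,d), holds(d), inpos(a), inpos(c), inpos(e), linked(e)}

grab(d,d); push(d,e); tag(a,d)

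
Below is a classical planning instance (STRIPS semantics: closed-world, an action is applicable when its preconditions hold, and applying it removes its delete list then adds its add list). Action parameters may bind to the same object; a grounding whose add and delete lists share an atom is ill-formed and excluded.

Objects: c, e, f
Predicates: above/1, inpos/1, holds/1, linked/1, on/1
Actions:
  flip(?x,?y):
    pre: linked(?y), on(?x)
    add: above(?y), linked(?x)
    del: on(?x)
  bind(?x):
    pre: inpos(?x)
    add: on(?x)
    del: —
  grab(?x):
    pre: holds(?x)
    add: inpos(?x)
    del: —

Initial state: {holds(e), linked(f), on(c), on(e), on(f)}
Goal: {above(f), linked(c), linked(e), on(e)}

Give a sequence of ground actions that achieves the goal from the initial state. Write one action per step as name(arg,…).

1. flip(c,f)  →  {above(f), holds(e), linked(c), linked(f), on(e), on(f)}
2. flip(e,c)  →  {above(c), above(f), holds(e), linked(c), linked(e), linked(f), on(f)}
3. grab(e)  →  {above(c), above(f), holds(e), inpos(e), linked(c), linked(e), linked(f), on(f)}
4. bind(e)  →  {above(c), above(f), holds(e), inpos(e), linked(c), linked(e), linked(f), on(e), on(f)}

flip(c,f); flip(e,c); grab(e); bind(e)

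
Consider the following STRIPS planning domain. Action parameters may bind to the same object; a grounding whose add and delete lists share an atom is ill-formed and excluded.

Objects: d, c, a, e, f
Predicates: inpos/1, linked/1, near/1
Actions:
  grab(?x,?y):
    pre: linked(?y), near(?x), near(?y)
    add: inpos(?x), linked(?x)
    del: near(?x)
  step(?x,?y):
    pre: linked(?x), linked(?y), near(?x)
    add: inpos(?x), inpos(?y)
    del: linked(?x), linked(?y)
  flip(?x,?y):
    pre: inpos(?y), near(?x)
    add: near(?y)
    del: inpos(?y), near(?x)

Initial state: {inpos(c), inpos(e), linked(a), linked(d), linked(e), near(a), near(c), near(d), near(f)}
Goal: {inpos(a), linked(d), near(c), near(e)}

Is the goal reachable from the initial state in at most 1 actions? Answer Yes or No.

1. grab(a,d)  →  {inpos(a), inpos(c), inpos(e), linked(a), linked(d), linked(e), near(c), near(d), near(f)}
2. flip(d,e)  →  {inpos(a), inpos(c), linked(a), linked(d), linked(e), near(c), near(e), near(f)}
optimal plan length = 2; 2 > 1

No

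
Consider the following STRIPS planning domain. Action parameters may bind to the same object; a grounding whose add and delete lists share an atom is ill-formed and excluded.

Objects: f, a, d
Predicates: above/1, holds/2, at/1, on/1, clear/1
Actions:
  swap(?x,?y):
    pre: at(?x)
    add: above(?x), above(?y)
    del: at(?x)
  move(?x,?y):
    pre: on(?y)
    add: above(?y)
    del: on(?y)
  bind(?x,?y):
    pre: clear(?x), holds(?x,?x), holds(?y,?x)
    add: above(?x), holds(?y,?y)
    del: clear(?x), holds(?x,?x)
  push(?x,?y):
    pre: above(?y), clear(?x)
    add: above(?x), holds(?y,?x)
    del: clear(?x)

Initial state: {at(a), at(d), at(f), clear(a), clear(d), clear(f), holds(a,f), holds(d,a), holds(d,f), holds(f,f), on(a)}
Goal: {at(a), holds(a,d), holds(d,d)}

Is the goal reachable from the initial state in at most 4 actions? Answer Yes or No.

1. swap(f,a)  →  {above(a), above(f), at(a), at(d), clear(a), clear(d), clear(f), holds(a,f), holds(d,a), holds(d,f), holds(f,f), on(a)}
2. bind(f,d)  →  {above(a), above(f), at(a), at(d), clear(a), clear(d), holds(a,f), holds(d,a), holds(d,d), holds(d,f), on(a)}
3. push(d,a)  →  {above(a), above(d), above(f), at(a), at(d), clear(a), holds(a,d), holds(a,f), holds(d,a), holds(d,d), holds(d,f), on(a)}
optimal plan length = 3; 3 ≤ 4

Yes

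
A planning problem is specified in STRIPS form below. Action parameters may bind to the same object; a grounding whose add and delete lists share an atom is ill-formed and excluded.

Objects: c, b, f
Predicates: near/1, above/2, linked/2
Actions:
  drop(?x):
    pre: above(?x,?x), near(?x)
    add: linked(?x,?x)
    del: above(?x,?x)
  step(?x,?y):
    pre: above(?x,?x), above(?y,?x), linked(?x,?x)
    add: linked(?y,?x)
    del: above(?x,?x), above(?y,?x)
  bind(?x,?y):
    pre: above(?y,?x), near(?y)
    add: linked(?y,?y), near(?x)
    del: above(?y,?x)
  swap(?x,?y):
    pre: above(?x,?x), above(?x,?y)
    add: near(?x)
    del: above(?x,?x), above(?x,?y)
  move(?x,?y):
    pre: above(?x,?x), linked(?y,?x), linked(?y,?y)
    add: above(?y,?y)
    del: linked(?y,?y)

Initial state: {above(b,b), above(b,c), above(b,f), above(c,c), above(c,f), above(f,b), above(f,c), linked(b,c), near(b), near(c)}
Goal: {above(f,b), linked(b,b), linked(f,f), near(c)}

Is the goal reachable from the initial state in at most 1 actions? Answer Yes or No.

1. bind(f,b)  →  {above(b,b), above(b,c), above(c,c), above(c,f), above(f,b), above(f,c), linked(b,b), linked(b,c), near(b), near(c), near(f)}
2. bind(c,f)  →  {above(b,b), above(b,c), above(c,c), above(c,f), above(f,b), linked(b,b), linked(b,c), linked(f,f), near(b), near(c), near(f)}
optimal plan length = 2; 2 > 1

No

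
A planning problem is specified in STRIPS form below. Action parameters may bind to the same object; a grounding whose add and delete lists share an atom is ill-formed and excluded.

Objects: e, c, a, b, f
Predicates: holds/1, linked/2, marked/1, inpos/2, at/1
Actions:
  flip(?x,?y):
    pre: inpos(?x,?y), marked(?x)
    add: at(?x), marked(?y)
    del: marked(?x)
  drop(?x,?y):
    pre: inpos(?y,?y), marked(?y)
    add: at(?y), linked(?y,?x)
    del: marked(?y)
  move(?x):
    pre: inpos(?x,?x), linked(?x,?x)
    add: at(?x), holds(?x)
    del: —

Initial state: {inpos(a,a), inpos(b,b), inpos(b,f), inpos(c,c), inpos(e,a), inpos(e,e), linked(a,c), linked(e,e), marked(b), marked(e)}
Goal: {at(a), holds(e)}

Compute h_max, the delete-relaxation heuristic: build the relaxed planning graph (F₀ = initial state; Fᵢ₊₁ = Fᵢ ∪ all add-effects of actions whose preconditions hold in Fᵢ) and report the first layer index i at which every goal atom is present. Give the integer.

F0 = init (10 atoms)
F1 = F0 ∪ {at(b), at(e), holds(e), linked(b,a), linked(b,b), linked(b,c), linked(b,e), linked(b,f), linked(e,a), linked(e,b), linked(e,c), linked(e,f), marked(a), marked(f)}  (24 atoms)
F2 = F1 ∪ {at(a), holds(b), linked(a,a), linked(a,b), linked(a,e), linked(a,f)}  (30 atoms)
goal ⊆ F2  ⇒  h_max = 2

2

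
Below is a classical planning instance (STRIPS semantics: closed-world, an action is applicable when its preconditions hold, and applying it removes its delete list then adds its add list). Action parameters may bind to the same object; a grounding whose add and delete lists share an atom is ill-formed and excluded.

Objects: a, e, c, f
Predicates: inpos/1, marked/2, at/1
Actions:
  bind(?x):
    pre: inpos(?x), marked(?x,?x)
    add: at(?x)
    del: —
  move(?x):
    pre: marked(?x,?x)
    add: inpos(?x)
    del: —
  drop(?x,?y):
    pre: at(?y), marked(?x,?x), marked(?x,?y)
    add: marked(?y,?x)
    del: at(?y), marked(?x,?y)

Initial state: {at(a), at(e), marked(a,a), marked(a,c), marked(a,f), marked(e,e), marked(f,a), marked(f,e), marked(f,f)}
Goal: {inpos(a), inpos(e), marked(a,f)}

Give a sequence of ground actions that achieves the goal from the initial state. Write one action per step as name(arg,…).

1. move(a)  →  {at(a), at(e), inpos(a), marked(a,a), marked(a,c), marked(a,f), marked(e,e), marked(f,a), marked(f,e), marked(f,f)}
2. move(e)  →  {at(a), at(e), inpos(a), inpos(e), marked(a,a), marked(a,c), marked(a,f), marked(e,e), marked(f,a), marked(f,e), marked(f,f)}

move(a); move(e)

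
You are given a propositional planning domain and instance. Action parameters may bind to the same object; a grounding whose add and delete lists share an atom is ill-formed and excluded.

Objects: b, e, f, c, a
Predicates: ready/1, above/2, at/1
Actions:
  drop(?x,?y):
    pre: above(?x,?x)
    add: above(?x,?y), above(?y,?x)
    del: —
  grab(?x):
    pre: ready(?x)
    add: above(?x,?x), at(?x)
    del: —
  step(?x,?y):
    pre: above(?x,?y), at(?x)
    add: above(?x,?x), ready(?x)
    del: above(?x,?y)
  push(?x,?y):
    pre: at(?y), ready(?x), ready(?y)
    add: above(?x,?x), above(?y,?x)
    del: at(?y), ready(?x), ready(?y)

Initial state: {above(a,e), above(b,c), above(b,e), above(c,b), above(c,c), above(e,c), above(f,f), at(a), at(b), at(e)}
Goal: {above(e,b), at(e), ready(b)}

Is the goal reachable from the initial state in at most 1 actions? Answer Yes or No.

1. step(b,e)  →  {above(a,e), above(b,b), above(b,c), above(c,b), above(c,c), above(e,c), above(f,f), at(a), at(b), at(e), ready(b)}
2. drop(b,e)  →  {above(a,e), above(b,b), above(b,c), above(b,e), above(c,b), above(c,c), above(e,b), above(e,c), above(f,f), at(a), at(b), at(e), ready(b)}
optimal plan length = 2; 2 > 1

No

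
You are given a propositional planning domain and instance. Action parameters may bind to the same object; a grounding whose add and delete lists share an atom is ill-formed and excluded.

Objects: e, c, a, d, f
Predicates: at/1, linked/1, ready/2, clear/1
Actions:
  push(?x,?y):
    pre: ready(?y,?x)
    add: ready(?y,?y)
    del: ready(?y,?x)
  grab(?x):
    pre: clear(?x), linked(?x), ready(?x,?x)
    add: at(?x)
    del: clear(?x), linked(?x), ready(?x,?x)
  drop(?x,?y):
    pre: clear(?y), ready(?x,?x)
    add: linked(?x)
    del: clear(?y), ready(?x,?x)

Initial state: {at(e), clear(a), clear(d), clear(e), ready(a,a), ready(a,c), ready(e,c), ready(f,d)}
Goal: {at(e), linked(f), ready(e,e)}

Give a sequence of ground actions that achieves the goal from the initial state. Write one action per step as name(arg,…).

push(c,e); push(d,f); drop(f,e)

1. push(c,e)  →  {at(e), clear(a), clear(d), clear(e), ready(a,a), ready(a,c), ready(e,e), ready(f,d)}
2. push(d,f)  →  {at(e), clear(a), clear(d), clear(e), ready(a,a), ready(a,c), ready(e,e), ready(f,f)}
3. drop(f,e)  →  {at(e), clear(a), clear(d), linked(f), ready(a,a), ready(a,c), ready(e,e)}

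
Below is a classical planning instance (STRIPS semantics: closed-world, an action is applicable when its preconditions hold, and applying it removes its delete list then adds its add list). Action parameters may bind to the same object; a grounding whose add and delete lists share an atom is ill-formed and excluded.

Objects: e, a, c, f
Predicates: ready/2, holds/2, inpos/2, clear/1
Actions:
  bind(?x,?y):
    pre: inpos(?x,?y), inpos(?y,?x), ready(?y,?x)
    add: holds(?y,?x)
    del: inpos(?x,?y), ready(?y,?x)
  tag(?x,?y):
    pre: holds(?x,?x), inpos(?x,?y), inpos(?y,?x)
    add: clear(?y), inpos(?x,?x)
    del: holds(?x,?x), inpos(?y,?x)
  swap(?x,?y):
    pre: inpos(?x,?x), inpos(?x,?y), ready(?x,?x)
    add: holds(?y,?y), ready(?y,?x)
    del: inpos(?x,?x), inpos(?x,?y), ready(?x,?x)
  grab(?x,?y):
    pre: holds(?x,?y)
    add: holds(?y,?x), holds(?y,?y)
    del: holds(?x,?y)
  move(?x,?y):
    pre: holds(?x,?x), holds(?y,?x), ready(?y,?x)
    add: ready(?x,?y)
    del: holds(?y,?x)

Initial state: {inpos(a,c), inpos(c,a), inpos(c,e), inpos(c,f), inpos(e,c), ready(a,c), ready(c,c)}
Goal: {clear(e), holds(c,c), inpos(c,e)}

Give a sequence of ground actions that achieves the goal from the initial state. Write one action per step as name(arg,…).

1. bind(c,a)  →  {holds(a,c), inpos(a,c), inpos(c,e), inpos(c,f), inpos(e,c), ready(c,c)}
2. grab(a,c)  →  {holds(c,a), holds(c,c), inpos(a,c), inpos(c,e), inpos(c,f), inpos(e,c), ready(c,c)}
3. tag(c,e)  →  {clear(e), holds(c,a), inpos(a,c), inpos(c,c), inpos(c,e), inpos(c,f), ready(c,c)}
4. bind(c,c)  →  {clear(e), holds(c,a), holds(c,c), inpos(a,c), inpos(c,e), inpos(c,f)}

bind(c,a); grab(a,c); tag(c,e); bind(c,c)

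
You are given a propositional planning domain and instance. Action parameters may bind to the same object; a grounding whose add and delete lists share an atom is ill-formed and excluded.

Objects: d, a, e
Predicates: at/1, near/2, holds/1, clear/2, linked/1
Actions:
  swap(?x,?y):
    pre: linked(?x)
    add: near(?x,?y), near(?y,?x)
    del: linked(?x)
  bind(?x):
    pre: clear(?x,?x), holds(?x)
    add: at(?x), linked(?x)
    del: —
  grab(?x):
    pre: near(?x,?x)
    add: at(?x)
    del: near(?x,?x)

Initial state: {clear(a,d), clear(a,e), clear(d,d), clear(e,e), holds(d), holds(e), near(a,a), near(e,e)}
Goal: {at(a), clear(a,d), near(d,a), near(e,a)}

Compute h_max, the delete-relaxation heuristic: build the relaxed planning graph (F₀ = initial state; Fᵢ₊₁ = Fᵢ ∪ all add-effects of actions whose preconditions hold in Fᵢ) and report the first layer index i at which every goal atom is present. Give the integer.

2

F0 = init (8 atoms)
F1 = F0 ∪ {at(a), at(d), at(e), linked(d), linked(e)}  (13 atoms)
F2 = F1 ∪ {near(a,d), near(a,e), near(d,a), near(d,d), near(d,e), near(e,a), near(e,d)}  (20 atoms)
goal ⊆ F2  ⇒  h_max = 2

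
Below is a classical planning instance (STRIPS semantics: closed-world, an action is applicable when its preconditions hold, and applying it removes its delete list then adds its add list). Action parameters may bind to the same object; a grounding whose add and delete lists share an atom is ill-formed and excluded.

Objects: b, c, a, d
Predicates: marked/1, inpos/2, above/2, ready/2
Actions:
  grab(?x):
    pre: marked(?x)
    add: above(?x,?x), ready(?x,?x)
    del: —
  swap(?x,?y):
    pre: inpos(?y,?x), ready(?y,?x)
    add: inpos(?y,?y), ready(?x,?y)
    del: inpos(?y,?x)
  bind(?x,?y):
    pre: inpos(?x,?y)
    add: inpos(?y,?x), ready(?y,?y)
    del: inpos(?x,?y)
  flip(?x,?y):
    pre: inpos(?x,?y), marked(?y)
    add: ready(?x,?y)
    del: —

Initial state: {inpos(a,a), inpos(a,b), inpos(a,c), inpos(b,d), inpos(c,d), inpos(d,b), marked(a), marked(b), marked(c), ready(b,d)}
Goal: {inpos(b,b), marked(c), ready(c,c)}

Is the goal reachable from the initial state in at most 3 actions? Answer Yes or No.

1. grab(c)  →  {above(c,c), inpos(a,a), inpos(a,b), inpos(a,c), inpos(b,d), inpos(c,d), inpos(d,b), marked(a), marked(b), marked(c), ready(b,d), ready(c,c)}
2. swap(d,b)  →  {above(c,c), inpos(a,a), inpos(a,b), inpos(a,c), inpos(b,b), inpos(c,d), inpos(d,b), marked(a), marked(b), marked(c), ready(b,d), ready(c,c), ready(d,b)}
optimal plan length = 2; 2 ≤ 3

Yes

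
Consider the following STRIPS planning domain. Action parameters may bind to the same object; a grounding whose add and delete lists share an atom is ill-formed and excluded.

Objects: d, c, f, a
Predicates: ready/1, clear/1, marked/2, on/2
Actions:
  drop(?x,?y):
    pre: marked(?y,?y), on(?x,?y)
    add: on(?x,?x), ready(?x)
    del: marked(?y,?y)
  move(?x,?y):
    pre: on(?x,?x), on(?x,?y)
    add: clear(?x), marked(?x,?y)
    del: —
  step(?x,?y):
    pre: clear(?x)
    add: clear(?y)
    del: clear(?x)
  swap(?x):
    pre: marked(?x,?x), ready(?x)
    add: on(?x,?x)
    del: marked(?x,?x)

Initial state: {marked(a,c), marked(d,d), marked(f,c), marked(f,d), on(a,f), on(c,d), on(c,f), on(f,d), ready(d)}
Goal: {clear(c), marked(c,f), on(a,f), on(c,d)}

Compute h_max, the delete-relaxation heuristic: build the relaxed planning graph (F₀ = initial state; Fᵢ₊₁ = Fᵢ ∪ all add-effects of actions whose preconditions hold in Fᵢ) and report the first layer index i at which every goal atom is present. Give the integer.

2

F0 = init (9 atoms)
F1 = F0 ∪ {on(c,c), on(d,d), on(f,f), ready(c), ready(f)}  (14 atoms)
F2 = F1 ∪ {clear(c), clear(d), clear(f), marked(c,c), marked(c,d), marked(c,f), marked(f,f)}  (21 atoms)
goal ⊆ F2  ⇒  h_max = 2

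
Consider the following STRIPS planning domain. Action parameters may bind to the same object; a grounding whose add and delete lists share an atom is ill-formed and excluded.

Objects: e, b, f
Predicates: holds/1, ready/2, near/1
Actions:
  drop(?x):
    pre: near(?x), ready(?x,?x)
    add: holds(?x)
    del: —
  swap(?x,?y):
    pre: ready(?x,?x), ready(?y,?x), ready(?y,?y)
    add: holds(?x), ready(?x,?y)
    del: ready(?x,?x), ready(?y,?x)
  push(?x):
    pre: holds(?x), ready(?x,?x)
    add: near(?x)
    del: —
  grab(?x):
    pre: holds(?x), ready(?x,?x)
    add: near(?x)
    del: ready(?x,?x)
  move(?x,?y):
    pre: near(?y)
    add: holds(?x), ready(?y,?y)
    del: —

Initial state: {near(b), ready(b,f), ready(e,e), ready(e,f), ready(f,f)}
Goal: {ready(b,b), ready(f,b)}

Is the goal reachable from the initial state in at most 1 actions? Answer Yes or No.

1. move(e,b)  →  {holds(e), near(b), ready(b,b), ready(b,f), ready(e,e), ready(e,f), ready(f,f)}
2. swap(f,b)  →  {holds(e), holds(f), near(b), ready(b,b), ready(e,e), ready(e,f), ready(f,b)}
optimal plan length = 2; 2 > 1

No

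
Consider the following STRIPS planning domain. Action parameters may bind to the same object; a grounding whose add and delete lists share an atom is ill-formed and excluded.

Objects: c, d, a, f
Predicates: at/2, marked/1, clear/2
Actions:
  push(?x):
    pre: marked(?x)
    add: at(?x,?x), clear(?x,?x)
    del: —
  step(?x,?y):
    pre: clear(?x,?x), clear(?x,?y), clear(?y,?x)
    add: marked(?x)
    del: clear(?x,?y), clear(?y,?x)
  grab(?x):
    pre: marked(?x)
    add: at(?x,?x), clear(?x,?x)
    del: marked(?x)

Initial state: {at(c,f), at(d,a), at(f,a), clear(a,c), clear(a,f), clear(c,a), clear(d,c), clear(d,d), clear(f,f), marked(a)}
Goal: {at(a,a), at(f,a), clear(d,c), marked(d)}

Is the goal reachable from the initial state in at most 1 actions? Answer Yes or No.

No

1. push(a)  →  {at(a,a), at(c,f), at(d,a), at(f,a), clear(a,a), clear(a,c), clear(a,f), clear(c,a), clear(d,c), clear(d,d), clear(f,f), marked(a)}
2. step(d,d)  →  {at(a,a), at(c,f), at(d,a), at(f,a), clear(a,a), clear(a,c), clear(a,f), clear(c,a), clear(d,c), clear(f,f), marked(a), marked(d)}
optimal plan length = 2; 2 > 1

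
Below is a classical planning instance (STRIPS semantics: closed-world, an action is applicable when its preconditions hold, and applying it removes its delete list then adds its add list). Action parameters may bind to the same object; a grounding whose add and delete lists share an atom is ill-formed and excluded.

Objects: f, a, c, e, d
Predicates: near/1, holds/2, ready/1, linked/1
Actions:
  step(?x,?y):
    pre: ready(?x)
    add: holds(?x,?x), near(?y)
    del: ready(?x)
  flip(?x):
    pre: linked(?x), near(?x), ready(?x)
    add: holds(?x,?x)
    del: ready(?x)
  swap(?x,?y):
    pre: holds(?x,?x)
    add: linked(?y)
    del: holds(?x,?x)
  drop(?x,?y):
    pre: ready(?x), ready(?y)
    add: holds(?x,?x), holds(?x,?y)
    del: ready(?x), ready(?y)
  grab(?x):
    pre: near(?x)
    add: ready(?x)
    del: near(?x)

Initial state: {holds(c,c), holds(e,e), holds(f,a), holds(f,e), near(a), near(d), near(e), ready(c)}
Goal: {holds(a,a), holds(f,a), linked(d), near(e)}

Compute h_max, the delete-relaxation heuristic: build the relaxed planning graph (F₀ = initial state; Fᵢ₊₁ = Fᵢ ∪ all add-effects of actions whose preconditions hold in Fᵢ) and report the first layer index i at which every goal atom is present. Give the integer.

F0 = init (8 atoms)
F1 = F0 ∪ {linked(a), linked(c), linked(d), linked(e), linked(f), near(c), near(f), ready(a), ready(d), ready(e)}  (18 atoms)
F2 = F1 ∪ {holds(a,a), holds(a,c), holds(a,d), holds(a,e), holds(c,a), holds(c,d), holds(c,e), holds(d,a), holds(d,c), holds(d,d), holds(d,e), holds(e,a), holds(e,c), holds(e,d), ready(f)}  (33 atoms)
goal ⊆ F2  ⇒  h_max = 2

2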